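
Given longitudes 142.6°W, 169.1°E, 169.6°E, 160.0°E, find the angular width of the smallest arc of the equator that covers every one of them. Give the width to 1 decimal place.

Sort the longitudes: -142.6°, +160.0°, +169.1°, +169.6°.
Eastward gaps between consecutive values (wrapping around): 302.6°, 9.1°, 0.5°, 47.8°.
Largest gap = 302.6° ⇒ minimal covering band is its complement: 360° − 302.6° = 57.4°.
Band runs from +160.0° eastward to -142.6°, crossing the antimeridian.

57.4°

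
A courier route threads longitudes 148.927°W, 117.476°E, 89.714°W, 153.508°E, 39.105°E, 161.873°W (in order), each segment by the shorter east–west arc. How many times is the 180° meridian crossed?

4

Leg 1: -148.927° → +117.476°, shortest Δλ = -93.597° (west) — crosses 180°.
Leg 2: +117.476° → -89.714°, shortest Δλ = 152.81° (east) — crosses 180°.
Leg 3: -89.714° → +153.508°, shortest Δλ = -116.778° (west) — crosses 180°.
Leg 4: +153.508° → +39.105°, shortest Δλ = -114.403° (west) — does not cross 180°.
Leg 5: +39.105° → -161.873°, shortest Δλ = 159.022° (east) — crosses 180°.
Total crossings: 4.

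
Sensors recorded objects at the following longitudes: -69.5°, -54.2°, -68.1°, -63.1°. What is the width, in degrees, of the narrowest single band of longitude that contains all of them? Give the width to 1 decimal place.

Sort the longitudes: -69.5°, -68.1°, -63.1°, -54.2°.
Eastward gaps between consecutive values (wrapping around): 1.4°, 5.0°, 8.9°, 344.7°.
Largest gap = 344.7° ⇒ minimal covering band is its complement: 360° − 344.7° = 15.3°.
Band runs from -69.5° eastward to -54.2°.

15.3°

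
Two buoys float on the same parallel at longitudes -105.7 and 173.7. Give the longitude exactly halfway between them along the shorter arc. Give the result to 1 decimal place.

Signed shortest Δλ from -105.7° to +173.7° is -80.6°.
Midpoint longitude = -105.7° + (-80.6°)/2 = -105.7° − 40.3° = -146.0°.
(The naïve average (-105.7 + +173.7)/2 = 34.0° is on the wrong side of the globe.)

-146.0°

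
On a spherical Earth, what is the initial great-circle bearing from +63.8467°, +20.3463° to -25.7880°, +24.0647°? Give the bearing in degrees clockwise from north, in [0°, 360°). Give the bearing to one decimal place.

Δλ = 24.0647 − 20.3463 = 3.7184°.
θ = atan2( sin Δλ · cos φ₂ , cos φ₁ · sin φ₂ − sin φ₁ · cos φ₂ · cos Δλ )
  = atan2(0.05839, -0.99828) = 176.652° → normalised to [0°, 360°): 176.652°.

176.7°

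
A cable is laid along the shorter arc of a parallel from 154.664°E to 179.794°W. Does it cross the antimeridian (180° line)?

Naïve |-179.794 − 154.664| = 334.458° > 180°, so the shorter arc goes the other way round — across 180°.
Signed shortest Δλ = ((-179.794 − 154.664 + 180) mod 360) − 180 = 25.542°.
Going east by 25.542° from +154.664° passes through 180° before reaching -179.794°.

Yes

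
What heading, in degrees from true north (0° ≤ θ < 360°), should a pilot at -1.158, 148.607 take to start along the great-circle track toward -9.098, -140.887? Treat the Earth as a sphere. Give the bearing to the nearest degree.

99°

Δλ = -140.887 − 148.607 = -289.494°; wrapped into (−180°, 180°]: 70.506°.
θ = atan2( sin Δλ · cos φ₂ , cos φ₁ · sin φ₂ − sin φ₁ · cos φ₂ · cos Δλ )
  = atan2(0.93082, -0.15143) = 99.240° → normalised to [0°, 360°): 99.240°.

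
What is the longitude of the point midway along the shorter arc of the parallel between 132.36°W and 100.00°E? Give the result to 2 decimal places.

Signed shortest Δλ from -132.36° to +100.00° is -127.64°.
Midpoint longitude = -132.36° + (-127.64°)/2 = -132.36° − 63.82° = -196.18°.
Normalise into (−180°, 180°]: +163.82°.
(The naïve average (-132.36 + +100.00)/2 = -16.18° is on the wrong side of the globe.)

163.82°E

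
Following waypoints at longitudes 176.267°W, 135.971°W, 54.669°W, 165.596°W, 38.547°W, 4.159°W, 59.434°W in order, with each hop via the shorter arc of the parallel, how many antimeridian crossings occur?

0

Leg 1: -176.267° → -135.971°, shortest Δλ = 40.296° (east) — does not cross 180°.
Leg 2: -135.971° → -54.669°, shortest Δλ = 81.302° (east) — does not cross 180°.
Leg 3: -54.669° → -165.596°, shortest Δλ = -110.927° (west) — does not cross 180°.
Leg 4: -165.596° → -38.547°, shortest Δλ = 127.049° (east) — does not cross 180°.
Leg 5: -38.547° → -4.159°, shortest Δλ = 34.388° (east) — does not cross 180°.
Leg 6: -4.159° → -59.434°, shortest Δλ = -55.275° (west) — does not cross 180°.
Total crossings: 0.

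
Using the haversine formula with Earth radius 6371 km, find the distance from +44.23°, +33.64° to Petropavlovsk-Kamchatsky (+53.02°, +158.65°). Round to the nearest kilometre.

8000 km

Δλ = 158.65 − 33.64 = 125.01°.
Δφ = 53.02 − 44.23 = 8.79°.
a = sin²(Δφ/2) + cos φ₁ · cos φ₂ · sin²(Δλ/2) = 0.345031.
c = 2·atan2(√a, √(1−a)) = 1.25567 rad → d = 6371·c ≈ 7999.86 km.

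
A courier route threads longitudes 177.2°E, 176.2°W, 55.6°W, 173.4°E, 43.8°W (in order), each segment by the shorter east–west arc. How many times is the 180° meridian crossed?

Leg 1: +177.2° → -176.2°, shortest Δλ = 6.6° (east) — crosses 180°.
Leg 2: -176.2° → -55.6°, shortest Δλ = 120.6° (east) — does not cross 180°.
Leg 3: -55.6° → +173.4°, shortest Δλ = -131.0° (west) — crosses 180°.
Leg 4: +173.4° → -43.8°, shortest Δλ = 142.8° (east) — crosses 180°.
Total crossings: 3.

3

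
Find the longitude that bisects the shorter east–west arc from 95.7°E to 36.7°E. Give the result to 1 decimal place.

66.2°E

Signed shortest Δλ from +95.7° to +36.7° is -59.0°.
Midpoint longitude = +95.7° + (-59.0°)/2 = +95.7° − 29.5° = +66.2°.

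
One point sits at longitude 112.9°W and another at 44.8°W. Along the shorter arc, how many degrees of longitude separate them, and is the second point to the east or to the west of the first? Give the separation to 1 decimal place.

Raw difference: -44.8 − -112.9 = 68.1°.
Normalise into (−180°, 180°]: 68.1° stays 68.1°.
Positive ⇒ the second point lies to the east; separation 68.1°.

68.1° east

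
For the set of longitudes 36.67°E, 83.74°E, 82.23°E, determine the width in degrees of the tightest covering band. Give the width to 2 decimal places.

Sort the longitudes: +36.67°, +82.23°, +83.74°.
Eastward gaps between consecutive values (wrapping around): 45.56°, 1.51°, 312.93°.
Largest gap = 312.93° ⇒ minimal covering band is its complement: 360° − 312.93° = 47.07°.
Band runs from +36.67° eastward to +83.74°.

47.07°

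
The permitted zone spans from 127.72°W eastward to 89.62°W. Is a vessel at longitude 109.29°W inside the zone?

Yes

Band width going east from -127.72° to -89.62°: ((-89.62 − -127.72) mod 360) = 38.10°.
Offset of -109.29° east of the west edge: ((-109.29 − -127.72) mod 360) = 18.43°.
18.43° ≤ 38.10° ⇒ inside.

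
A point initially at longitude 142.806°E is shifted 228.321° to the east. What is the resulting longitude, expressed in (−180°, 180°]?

Start at +142.806°; shift +228.321° → +371.127°.
+371.127° lies outside (−180°, 180°]; subtract 360° → +11.127°.

11.127°E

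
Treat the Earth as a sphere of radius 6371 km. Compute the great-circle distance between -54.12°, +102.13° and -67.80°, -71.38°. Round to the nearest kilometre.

6448 km

Δλ = -71.38 − 102.13 = -173.51°.
Δφ = -67.80 − -54.12 = -13.68°.
a = sin²(Δφ/2) + cos φ₁ · cos φ₂ · sin²(Δλ/2) = 0.234923.
c = 2·atan2(√a, √(1−a)) = 1.01201 rad → d = 6371·c ≈ 6447.54 km.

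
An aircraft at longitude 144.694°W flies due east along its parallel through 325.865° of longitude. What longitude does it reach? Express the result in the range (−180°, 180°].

Start at -144.694°; shift +325.865° → +181.171°.
+181.171° lies outside (−180°, 180°]; subtract 360° → -178.829°.

178.829°W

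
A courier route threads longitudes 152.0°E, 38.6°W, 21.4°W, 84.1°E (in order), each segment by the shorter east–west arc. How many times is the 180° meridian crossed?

1

Leg 1: +152.0° → -38.6°, shortest Δλ = 169.4° (east) — crosses 180°.
Leg 2: -38.6° → -21.4°, shortest Δλ = 17.2° (east) — does not cross 180°.
Leg 3: -21.4° → +84.1°, shortest Δλ = 105.5° (east) — does not cross 180°.
Total crossings: 1.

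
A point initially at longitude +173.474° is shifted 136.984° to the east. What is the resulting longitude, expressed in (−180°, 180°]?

Start at +173.474°; shift +136.984° → +310.458°.
+310.458° lies outside (−180°, 180°]; subtract 360° → -49.542°.

-49.542°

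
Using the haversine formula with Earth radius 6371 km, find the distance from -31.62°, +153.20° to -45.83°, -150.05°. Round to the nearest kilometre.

Δλ = -150.05 − 153.20 = -303.25°; wrapped into (−180°, 180°]: 56.75°.
Δφ = -45.83 − -31.62 = -14.21°.
a = sin²(Δφ/2) + cos φ₁ · cos φ₂ · sin²(Δλ/2) = 0.149308.
c = 2·atan2(√a, √(1−a)) = 0.79346 rad → d = 6371·c ≈ 5055.13 km.

5055 km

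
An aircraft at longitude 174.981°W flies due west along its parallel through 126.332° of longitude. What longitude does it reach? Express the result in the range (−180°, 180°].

58.687°E

Start at -174.981°; shift −126.332° → -301.313°.
-301.313° lies outside (−180°, 180°]; add 360° → +58.687°.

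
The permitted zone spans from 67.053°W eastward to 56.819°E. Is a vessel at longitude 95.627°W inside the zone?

Band width going east from -67.053° to +56.819°: ((56.819 − -67.053) mod 360) = 123.872°.
Offset of -95.627° east of the west edge: ((-95.627 − -67.053) mod 360) = 331.426°.
331.426° > 123.872° ⇒ outside.

No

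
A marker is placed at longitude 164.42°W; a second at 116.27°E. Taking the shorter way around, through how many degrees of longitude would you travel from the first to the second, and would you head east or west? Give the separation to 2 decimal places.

79.31° west

Raw difference: 116.27 − -164.42 = 280.69°.
Normalise into (−180°, 180°]: 280.69° − 360° = -79.31°.
Negative ⇒ the second point lies to the west; separation 79.31°.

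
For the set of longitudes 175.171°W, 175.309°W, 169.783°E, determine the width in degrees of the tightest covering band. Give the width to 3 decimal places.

15.046°

Sort the longitudes: -175.309°, -175.171°, +169.783°.
Eastward gaps between consecutive values (wrapping around): 0.138°, 344.954°, 14.908°.
Largest gap = 344.954° ⇒ minimal covering band is its complement: 360° − 344.954° = 15.046°.
Band runs from +169.783° eastward to -175.171°, crossing the antimeridian.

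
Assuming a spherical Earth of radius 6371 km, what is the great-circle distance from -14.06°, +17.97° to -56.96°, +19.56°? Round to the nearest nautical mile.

2577 nmi

Δλ = 19.56 − 17.97 = 1.59°.
Δφ = -56.96 − -14.06 = -42.90°.
a = sin²(Δφ/2) + cos φ₁ · cos φ₂ · sin²(Δλ/2) = 0.133830.
c = 2·atan2(√a, √(1−a)) = 0.74905 rad → d = 6371·c ≈ 4772.17 km ≈ 2576.76 nmi.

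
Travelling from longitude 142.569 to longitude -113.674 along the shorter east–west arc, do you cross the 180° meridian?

Naïve |-113.674 − 142.569| = 256.243° > 180°, so the shorter arc goes the other way round — across 180°.
Signed shortest Δλ = ((-113.674 − 142.569 + 180) mod 360) − 180 = 103.757°.
Going east by 103.757° from +142.569° passes through 180° before reaching -113.674°.

Yes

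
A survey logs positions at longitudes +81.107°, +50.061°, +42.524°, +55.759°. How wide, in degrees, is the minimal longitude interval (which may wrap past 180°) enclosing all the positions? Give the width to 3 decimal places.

Sort the longitudes: +42.524°, +50.061°, +55.759°, +81.107°.
Eastward gaps between consecutive values (wrapping around): 7.537°, 5.698°, 25.348°, 321.417°.
Largest gap = 321.417° ⇒ minimal covering band is its complement: 360° − 321.417° = 38.583°.
Band runs from +42.524° eastward to +81.107°.

38.583°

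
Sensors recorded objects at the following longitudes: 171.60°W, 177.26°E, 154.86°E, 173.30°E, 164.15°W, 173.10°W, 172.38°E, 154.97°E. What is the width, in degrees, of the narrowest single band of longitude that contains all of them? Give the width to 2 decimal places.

Sort the longitudes: -173.10°, -171.60°, -164.15°, +154.86°, +154.97°, +172.38°, +173.30°, +177.26°.
Eastward gaps between consecutive values (wrapping around): 1.50°, 7.45°, 319.01°, 0.11°, 17.41°, 0.92°, 3.96°, 9.64°.
Largest gap = 319.01° ⇒ minimal covering band is its complement: 360° − 319.01° = 40.99°.
Band runs from +154.86° eastward to -164.15°, crossing the antimeridian.

40.99°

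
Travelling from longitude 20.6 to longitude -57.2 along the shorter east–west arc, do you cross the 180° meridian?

Signed shortest Δλ = ((-57.2 − 20.6 + 180) mod 360) − 180 = -77.8°.
Going west by 77.8° from +20.6° reaches -57.2° without touching 180°.

No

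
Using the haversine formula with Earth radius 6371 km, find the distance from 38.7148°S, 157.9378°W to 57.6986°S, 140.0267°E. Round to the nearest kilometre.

4848 km

Δλ = 140.0267 − -157.9378 = 297.9645°; wrapped into (−180°, 180°]: -62.0355°.
Δφ = -57.6986 − -38.7148 = -18.9838°.
a = sin²(Δφ/2) + cos φ₁ · cos φ₂ · sin²(Δλ/2) = 0.137912.
c = 2·atan2(√a, √(1−a)) = 0.76096 rad → d = 6371·c ≈ 4848.06 km.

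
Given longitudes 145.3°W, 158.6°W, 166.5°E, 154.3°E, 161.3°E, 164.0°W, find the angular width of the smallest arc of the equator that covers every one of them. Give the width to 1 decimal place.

Sort the longitudes: -164.0°, -158.6°, -145.3°, +154.3°, +161.3°, +166.5°.
Eastward gaps between consecutive values (wrapping around): 5.4°, 13.3°, 299.6°, 7.0°, 5.2°, 29.5°.
Largest gap = 299.6° ⇒ minimal covering band is its complement: 360° − 299.6° = 60.4°.
Band runs from +154.3° eastward to -145.3°, crossing the antimeridian.

60.4°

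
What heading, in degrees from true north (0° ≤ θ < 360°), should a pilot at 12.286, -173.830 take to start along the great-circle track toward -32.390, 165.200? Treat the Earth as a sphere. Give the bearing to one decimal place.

Δλ = 165.200 − -173.830 = 339.030°; wrapped into (−180°, 180°]: -20.970°.
θ = atan2( sin Δλ · cos φ₂ , cos φ₁ · sin φ₂ − sin φ₁ · cos φ₂ · cos Δλ )
  = atan2(-0.30220, -0.69120) = -156.384° → normalised to [0°, 360°): 203.616°.

203.6°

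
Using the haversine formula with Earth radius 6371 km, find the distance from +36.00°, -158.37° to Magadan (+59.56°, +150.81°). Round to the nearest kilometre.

Δλ = 150.81 − -158.37 = 309.18°; wrapped into (−180°, 180°]: -50.82°.
Δφ = 59.56 − 36.00 = 23.56°.
a = sin²(Δφ/2) + cos φ₁ · cos φ₂ · sin²(Δλ/2) = 0.117146.
c = 2·atan2(√a, √(1−a)) = 0.69865 rad → d = 6371·c ≈ 4451.13 km.

4451 km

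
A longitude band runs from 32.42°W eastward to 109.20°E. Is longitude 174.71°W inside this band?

Band width going east from -32.42° to +109.20°: ((109.20 − -32.42) mod 360) = 141.62°.
Offset of -174.71° east of the west edge: ((-174.71 − -32.42) mod 360) = 217.71°.
217.71° > 141.62° ⇒ outside.

No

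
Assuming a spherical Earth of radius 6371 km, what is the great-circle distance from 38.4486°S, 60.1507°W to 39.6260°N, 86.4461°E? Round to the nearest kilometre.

Δλ = 86.4461 − -60.1507 = 146.5968°.
Δφ = 39.6260 − -38.4486 = 78.0746°.
a = sin²(Δφ/2) + cos φ₁ · cos φ₂ · sin²(Δλ/2) = 0.950074.
c = 2·atan2(√a, √(1−a)) = 2.69091 rad → d = 6371·c ≈ 17143.76 km.

17144 km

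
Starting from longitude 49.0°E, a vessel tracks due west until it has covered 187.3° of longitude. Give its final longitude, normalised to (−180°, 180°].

138.3°W

Start at +49.0°; shift −187.3° → -138.3°.
-138.3° already lies in (−180°, 180°].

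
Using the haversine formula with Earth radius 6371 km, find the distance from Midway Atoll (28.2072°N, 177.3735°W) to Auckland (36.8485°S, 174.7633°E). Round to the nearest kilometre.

Δλ = 174.7633 − -177.3735 = 352.1368°; wrapped into (−180°, 180°]: -7.8632°.
Δφ = -36.8485 − 28.2072 = -65.0557°.
a = sin²(Δφ/2) + cos φ₁ · cos φ₂ · sin²(Δλ/2) = 0.292447.
c = 2·atan2(√a, √(1−a)) = 1.14274 rad → d = 6371·c ≈ 7280.37 km.

7280 km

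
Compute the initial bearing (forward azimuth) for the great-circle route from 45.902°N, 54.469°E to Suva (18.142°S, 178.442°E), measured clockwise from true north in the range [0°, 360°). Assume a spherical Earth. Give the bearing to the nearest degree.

Δλ = 178.442 − 54.469 = 123.973°.
θ = atan2( sin Δλ · cos φ₂ , cos φ₁ · sin φ₂ − sin φ₁ · cos φ₂ · cos Δλ )
  = atan2(0.78807, 0.16467) = 78.197° → normalised to [0°, 360°): 78.197°.

78°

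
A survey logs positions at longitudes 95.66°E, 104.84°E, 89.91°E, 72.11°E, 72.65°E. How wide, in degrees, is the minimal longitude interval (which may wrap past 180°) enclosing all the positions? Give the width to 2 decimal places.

Sort the longitudes: +72.11°, +72.65°, +89.91°, +95.66°, +104.84°.
Eastward gaps between consecutive values (wrapping around): 0.54°, 17.26°, 5.75°, 9.18°, 327.27°.
Largest gap = 327.27° ⇒ minimal covering band is its complement: 360° − 327.27° = 32.73°.
Band runs from +72.11° eastward to +104.84°.

32.73°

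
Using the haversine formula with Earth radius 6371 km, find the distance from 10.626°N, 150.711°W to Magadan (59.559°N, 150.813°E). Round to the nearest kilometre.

Δλ = 150.813 − -150.711 = 301.524°; wrapped into (−180°, 180°]: -58.476°.
Δφ = 59.559 − 10.626 = 48.933°.
a = sin²(Δφ/2) + cos φ₁ · cos φ₂ · sin²(Δλ/2) = 0.290329.
c = 2·atan2(√a, √(1−a)) = 1.13808 rad → d = 6371·c ≈ 7250.69 km.

7251 km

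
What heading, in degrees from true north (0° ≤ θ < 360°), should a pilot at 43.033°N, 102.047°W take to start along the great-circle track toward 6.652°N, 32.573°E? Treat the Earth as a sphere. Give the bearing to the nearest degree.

52°

Δλ = 32.573 − -102.047 = 134.620°.
θ = atan2( sin Δλ · cos φ₂ , cos φ₁ · sin φ₂ − sin φ₁ · cos φ₂ · cos Δλ )
  = atan2(0.70699, 0.56078) = 51.579° → normalised to [0°, 360°): 51.579°.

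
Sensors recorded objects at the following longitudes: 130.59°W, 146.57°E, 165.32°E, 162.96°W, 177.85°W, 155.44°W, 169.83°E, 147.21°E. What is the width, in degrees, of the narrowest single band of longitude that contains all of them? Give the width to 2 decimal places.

82.84°

Sort the longitudes: -177.85°, -162.96°, -155.44°, -130.59°, +146.57°, +147.21°, +165.32°, +169.83°.
Eastward gaps between consecutive values (wrapping around): 14.89°, 7.52°, 24.85°, 277.16°, 0.64°, 18.11°, 4.51°, 12.32°.
Largest gap = 277.16° ⇒ minimal covering band is its complement: 360° − 277.16° = 82.84°.
Band runs from +146.57° eastward to -130.59°, crossing the antimeridian.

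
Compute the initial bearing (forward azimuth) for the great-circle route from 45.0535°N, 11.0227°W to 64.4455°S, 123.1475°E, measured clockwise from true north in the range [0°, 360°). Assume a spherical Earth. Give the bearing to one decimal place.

143.9°

Δλ = 123.1475 − -11.0227 = 134.1702°.
θ = atan2( sin Δλ · cos φ₂ , cos φ₁ · sin φ₂ − sin φ₁ · cos φ₂ · cos Δλ )
  = atan2(0.30941, -0.42460) = 143.919° → normalised to [0°, 360°): 143.919°.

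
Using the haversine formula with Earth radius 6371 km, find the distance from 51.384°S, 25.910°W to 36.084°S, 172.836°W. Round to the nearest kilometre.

9768 km

Δλ = -172.836 − -25.910 = -146.926°.
Δφ = -36.084 − -51.384 = 15.300°.
a = sin²(Δφ/2) + cos φ₁ · cos φ₂ · sin²(Δλ/2) = 0.481226.
c = 2·atan2(√a, √(1−a)) = 1.53324 rad → d = 6371·c ≈ 9768.27 km.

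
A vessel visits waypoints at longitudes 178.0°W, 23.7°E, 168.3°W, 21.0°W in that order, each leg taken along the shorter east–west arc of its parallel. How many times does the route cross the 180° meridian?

Leg 1: -178.0° → +23.7°, shortest Δλ = -158.3° (west) — crosses 180°.
Leg 2: +23.7° → -168.3°, shortest Δλ = 168.0° (east) — crosses 180°.
Leg 3: -168.3° → -21.0°, shortest Δλ = 147.3° (east) — does not cross 180°.
Total crossings: 2.

2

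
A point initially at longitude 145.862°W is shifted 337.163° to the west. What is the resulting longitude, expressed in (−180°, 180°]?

Start at -145.862°; shift −337.163° → -483.025°.
-483.025° lies outside (−180°, 180°]; add 360° → -123.025°.

123.025°W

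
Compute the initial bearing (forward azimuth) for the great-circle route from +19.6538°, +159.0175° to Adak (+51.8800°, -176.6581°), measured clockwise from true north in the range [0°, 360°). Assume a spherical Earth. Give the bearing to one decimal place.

Δλ = -176.6581 − 159.0175 = -335.6756°; wrapped into (−180°, 180°]: 24.3244°.
θ = atan2( sin Δλ · cos φ₂ , cos φ₁ · sin φ₂ − sin φ₁ · cos φ₂ · cos Δλ )
  = atan2(0.25427, 0.55169) = 24.745° → normalised to [0°, 360°): 24.745°.

24.7°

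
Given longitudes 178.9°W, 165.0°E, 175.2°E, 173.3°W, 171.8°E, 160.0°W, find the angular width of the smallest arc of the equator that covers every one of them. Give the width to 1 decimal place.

Sort the longitudes: -178.9°, -173.3°, -160.0°, +165.0°, +171.8°, +175.2°.
Eastward gaps between consecutive values (wrapping around): 5.6°, 13.3°, 325.0°, 6.8°, 3.4°, 5.9°.
Largest gap = 325.0° ⇒ minimal covering band is its complement: 360° − 325.0° = 35.0°.
Band runs from +165.0° eastward to -160.0°, crossing the antimeridian.

35.0°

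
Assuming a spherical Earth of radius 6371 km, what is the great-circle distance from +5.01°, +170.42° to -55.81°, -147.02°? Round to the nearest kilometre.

Δλ = -147.02 − 170.42 = -317.44°; wrapped into (−180°, 180°]: 42.56°.
Δφ = -55.81 − 5.01 = -60.82°.
a = sin²(Δφ/2) + cos φ₁ · cos φ₂ · sin²(Δλ/2) = 0.329956.
c = 2·atan2(√a, √(1−a)) = 1.22379 rad → d = 6371·c ≈ 7796.74 km.

7797 km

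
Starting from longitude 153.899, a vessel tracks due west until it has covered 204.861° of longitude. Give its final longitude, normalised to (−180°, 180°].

-50.962°

Start at +153.899°; shift −204.861° → -50.962°.
-50.962° already lies in (−180°, 180°].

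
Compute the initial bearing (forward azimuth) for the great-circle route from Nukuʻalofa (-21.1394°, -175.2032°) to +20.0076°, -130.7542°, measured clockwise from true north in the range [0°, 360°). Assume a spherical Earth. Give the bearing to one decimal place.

Δλ = -130.7542 − -175.2032 = 44.4490°.
θ = atan2( sin Δλ · cos φ₂ , cos φ₁ · sin φ₂ − sin φ₁ · cos φ₂ · cos Δλ )
  = atan2(0.65801, 0.56103) = 49.548° → normalised to [0°, 360°): 49.548°.

49.5°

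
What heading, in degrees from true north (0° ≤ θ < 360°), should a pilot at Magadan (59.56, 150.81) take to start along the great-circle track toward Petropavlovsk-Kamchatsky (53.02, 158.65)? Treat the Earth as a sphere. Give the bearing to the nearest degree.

Δλ = 158.65 − 150.81 = 7.84°.
θ = atan2( sin Δλ · cos φ₂ , cos φ₁ · sin φ₂ − sin φ₁ · cos φ₂ · cos Δλ )
  = atan2(0.08205, -0.10905) = 143.040° → normalised to [0°, 360°): 143.040°.

143°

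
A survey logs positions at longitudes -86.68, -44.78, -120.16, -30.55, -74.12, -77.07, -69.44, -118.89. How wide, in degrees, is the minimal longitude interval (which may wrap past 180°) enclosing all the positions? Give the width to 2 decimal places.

Sort the longitudes: -120.16°, -118.89°, -86.68°, -77.07°, -74.12°, -69.44°, -44.78°, -30.55°.
Eastward gaps between consecutive values (wrapping around): 1.27°, 32.21°, 9.61°, 2.95°, 4.68°, 24.66°, 14.23°, 270.39°.
Largest gap = 270.39° ⇒ minimal covering band is its complement: 360° − 270.39° = 89.61°.
Band runs from -120.16° eastward to -30.55°.

89.61°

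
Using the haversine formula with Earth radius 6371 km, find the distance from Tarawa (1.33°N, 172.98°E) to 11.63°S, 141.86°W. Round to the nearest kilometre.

5193 km

Δλ = -141.86 − 172.98 = -314.84°; wrapped into (−180°, 180°]: 45.16°.
Δφ = -11.63 − 1.33 = -12.96°.
a = sin²(Δφ/2) + cos φ₁ · cos φ₂ · sin²(Δλ/2) = 0.157106.
c = 2·atan2(√a, √(1−a)) = 0.81511 rad → d = 6371·c ≈ 5193.07 km.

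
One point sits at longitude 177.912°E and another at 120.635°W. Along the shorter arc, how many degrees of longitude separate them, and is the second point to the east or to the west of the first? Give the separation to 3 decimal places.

Raw difference: -120.635 − 177.912 = -298.547°.
Normalise into (−180°, 180°]: -298.547° + 360° = 61.453°.
Positive ⇒ the second point lies to the east; separation 61.453°.

61.453° east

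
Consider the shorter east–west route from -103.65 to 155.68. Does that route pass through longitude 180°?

Yes

Naïve |155.68 − -103.65| = 259.33° > 180°, so the shorter arc goes the other way round — across 180°.
Signed shortest Δλ = ((155.68 − -103.65 + 180) mod 360) − 180 = -100.67°.
Going west by 100.67° from -103.65° passes through 180° before reaching +155.68°.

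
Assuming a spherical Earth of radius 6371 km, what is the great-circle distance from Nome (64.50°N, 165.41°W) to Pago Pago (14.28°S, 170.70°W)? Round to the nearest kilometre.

Δλ = -170.70 − -165.41 = -5.29°.
Δφ = -14.28 − 64.50 = -78.78°.
a = sin²(Δφ/2) + cos φ₁ · cos φ₂ · sin²(Δλ/2) = 0.403600.
c = 2·atan2(√a, √(1−a)) = 1.37678 rad → d = 6371·c ≈ 8771.48 km.

8771 km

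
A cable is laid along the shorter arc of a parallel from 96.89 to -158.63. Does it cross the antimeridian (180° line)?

Yes

Naïve |-158.63 − 96.89| = 255.52° > 180°, so the shorter arc goes the other way round — across 180°.
Signed shortest Δλ = ((-158.63 − 96.89 + 180) mod 360) − 180 = 104.48°.
Going east by 104.48° from +96.89° passes through 180° before reaching -158.63°.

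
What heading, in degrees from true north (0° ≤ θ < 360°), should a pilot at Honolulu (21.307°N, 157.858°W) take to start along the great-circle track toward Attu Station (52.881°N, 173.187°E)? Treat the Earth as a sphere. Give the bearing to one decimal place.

332.1°

Δλ = 173.187 − -157.858 = 331.045°; wrapped into (−180°, 180°]: -28.955°.
θ = atan2( sin Δλ · cos φ₂ , cos φ₁ · sin φ₂ − sin φ₁ · cos φ₂ · cos Δλ )
  = atan2(-0.29215, 0.55101) = -27.933° → normalised to [0°, 360°): 332.067°.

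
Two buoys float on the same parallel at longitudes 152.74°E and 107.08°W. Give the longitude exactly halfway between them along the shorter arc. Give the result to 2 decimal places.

157.17°W

Signed shortest Δλ from +152.74° to -107.08° is +100.18°.
Midpoint longitude = +152.74° + (+100.18°)/2 = +152.74° + 50.09° = +202.83°.
Normalise into (−180°, 180°]: -157.17°.
(The naïve average (+152.74 + -107.08)/2 = 22.83° is on the wrong side of the globe.)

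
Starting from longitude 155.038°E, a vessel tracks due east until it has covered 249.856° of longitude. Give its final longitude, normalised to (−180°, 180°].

44.894°E

Start at +155.038°; shift +249.856° → +404.894°.
+404.894° lies outside (−180°, 180°]; subtract 360° → +44.894°.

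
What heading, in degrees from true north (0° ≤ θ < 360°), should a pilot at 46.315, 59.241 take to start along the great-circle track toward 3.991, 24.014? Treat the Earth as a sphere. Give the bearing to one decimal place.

Δλ = 24.014 − 59.241 = -35.227°.
θ = atan2( sin Δλ · cos φ₂ , cos φ₁ · sin φ₂ − sin φ₁ · cos φ₂ · cos Δλ )
  = atan2(-0.57542, -0.54122) = -133.246° → normalised to [0°, 360°): 226.754°.

226.8°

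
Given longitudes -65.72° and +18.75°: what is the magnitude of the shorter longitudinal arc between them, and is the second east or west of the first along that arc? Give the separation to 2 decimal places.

Raw difference: 18.75 − -65.72 = 84.47°.
Normalise into (−180°, 180°]: 84.47° stays 84.47°.
Positive ⇒ the second point lies to the east; separation 84.47°.

84.47° east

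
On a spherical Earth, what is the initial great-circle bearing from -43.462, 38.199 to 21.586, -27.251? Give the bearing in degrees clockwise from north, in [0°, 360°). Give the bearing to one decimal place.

302.2°

Δλ = -27.251 − 38.199 = -65.450°.
θ = atan2( sin Δλ · cos φ₂ , cos φ₁ · sin φ₂ − sin φ₁ · cos φ₂ · cos Δλ )
  = atan2(-0.84581, 0.53279) = -57.792° → normalised to [0°, 360°): 302.208°.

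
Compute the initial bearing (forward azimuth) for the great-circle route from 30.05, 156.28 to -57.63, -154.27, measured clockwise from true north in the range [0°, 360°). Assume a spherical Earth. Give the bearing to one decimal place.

Δλ = -154.27 − 156.28 = -310.55°; wrapped into (−180°, 180°]: 49.45°.
θ = atan2( sin Δλ · cos φ₂ , cos φ₁ · sin φ₂ − sin φ₁ · cos φ₂ · cos Δλ )
  = atan2(0.40681, -0.90538) = 155.805° → normalised to [0°, 360°): 155.805°.

155.8°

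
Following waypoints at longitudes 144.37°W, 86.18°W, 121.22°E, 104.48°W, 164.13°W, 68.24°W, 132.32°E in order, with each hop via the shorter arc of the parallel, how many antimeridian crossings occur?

3

Leg 1: -144.37° → -86.18°, shortest Δλ = 58.19° (east) — does not cross 180°.
Leg 2: -86.18° → +121.22°, shortest Δλ = -152.6° (west) — crosses 180°.
Leg 3: +121.22° → -104.48°, shortest Δλ = 134.3° (east) — crosses 180°.
Leg 4: -104.48° → -164.13°, shortest Δλ = -59.65° (west) — does not cross 180°.
Leg 5: -164.13° → -68.24°, shortest Δλ = 95.89° (east) — does not cross 180°.
Leg 6: -68.24° → +132.32°, shortest Δλ = -159.44° (west) — crosses 180°.
Total crossings: 3.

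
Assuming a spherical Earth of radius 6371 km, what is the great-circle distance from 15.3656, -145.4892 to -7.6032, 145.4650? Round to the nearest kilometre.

8021 km

Δλ = 145.4650 − -145.4892 = 290.9542°; wrapped into (−180°, 180°]: -69.0458°.
Δφ = -7.6032 − 15.3656 = -22.9688°.
a = sin²(Δφ/2) + cos φ₁ · cos φ₂ · sin²(Δλ/2) = 0.346627.
c = 2·atan2(√a, √(1−a)) = 1.25902 rad → d = 6371·c ≈ 8021.24 km.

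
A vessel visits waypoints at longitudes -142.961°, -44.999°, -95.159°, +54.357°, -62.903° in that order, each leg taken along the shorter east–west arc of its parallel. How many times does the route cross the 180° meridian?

Leg 1: -142.961° → -44.999°, shortest Δλ = 97.962° (east) — does not cross 180°.
Leg 2: -44.999° → -95.159°, shortest Δλ = -50.16° (west) — does not cross 180°.
Leg 3: -95.159° → +54.357°, shortest Δλ = 149.516° (east) — does not cross 180°.
Leg 4: +54.357° → -62.903°, shortest Δλ = -117.26° (west) — does not cross 180°.
Total crossings: 0.

0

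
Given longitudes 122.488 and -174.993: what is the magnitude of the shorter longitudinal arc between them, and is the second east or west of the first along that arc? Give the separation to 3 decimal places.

62.519° east

Raw difference: -174.993 − 122.488 = -297.481°.
Normalise into (−180°, 180°]: -297.481° + 360° = 62.519°.
Positive ⇒ the second point lies to the east; separation 62.519°.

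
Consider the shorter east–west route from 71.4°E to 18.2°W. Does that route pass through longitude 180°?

Signed shortest Δλ = ((-18.2 − 71.4 + 180) mod 360) − 180 = -89.6°.
Going west by 89.6° from +71.4° reaches -18.2° without touching 180°.

No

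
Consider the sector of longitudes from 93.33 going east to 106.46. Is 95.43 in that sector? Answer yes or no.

Yes

Band width going east from +93.33° to +106.46°: ((106.46 − 93.33) mod 360) = 13.13°.
Offset of +95.43° east of the west edge: ((95.43 − 93.33) mod 360) = 2.10°.
2.10° ≤ 13.13° ⇒ inside.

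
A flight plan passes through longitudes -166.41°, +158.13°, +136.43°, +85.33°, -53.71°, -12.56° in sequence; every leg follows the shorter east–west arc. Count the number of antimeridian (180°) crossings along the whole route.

Leg 1: -166.41° → +158.13°, shortest Δλ = -35.46° (west) — crosses 180°.
Leg 2: +158.13° → +136.43°, shortest Δλ = -21.7° (west) — does not cross 180°.
Leg 3: +136.43° → +85.33°, shortest Δλ = -51.1° (west) — does not cross 180°.
Leg 4: +85.33° → -53.71°, shortest Δλ = -139.04° (west) — does not cross 180°.
Leg 5: -53.71° → -12.56°, shortest Δλ = 41.15° (east) — does not cross 180°.
Total crossings: 1.

1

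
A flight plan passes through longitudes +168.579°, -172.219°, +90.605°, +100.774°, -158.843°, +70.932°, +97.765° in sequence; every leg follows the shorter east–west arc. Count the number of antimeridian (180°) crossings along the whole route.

Leg 1: +168.579° → -172.219°, shortest Δλ = 19.202° (east) — crosses 180°.
Leg 2: -172.219° → +90.605°, shortest Δλ = -97.176° (west) — crosses 180°.
Leg 3: +90.605° → +100.774°, shortest Δλ = 10.169° (east) — does not cross 180°.
Leg 4: +100.774° → -158.843°, shortest Δλ = 100.383° (east) — crosses 180°.
Leg 5: -158.843° → +70.932°, shortest Δλ = -130.225° (west) — crosses 180°.
Leg 6: +70.932° → +97.765°, shortest Δλ = 26.833° (east) — does not cross 180°.
Total crossings: 4.

4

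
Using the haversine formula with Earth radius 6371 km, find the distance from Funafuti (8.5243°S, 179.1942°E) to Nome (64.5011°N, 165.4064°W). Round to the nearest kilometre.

8222 km

Δλ = -165.4064 − 179.1942 = -344.6006°; wrapped into (−180°, 180°]: 15.3994°.
Δφ = 64.5011 − -8.5243 = 73.0254°.
a = sin²(Δφ/2) + cos φ₁ · cos φ₂ · sin²(Δλ/2) = 0.361669.
c = 2·atan2(√a, √(1−a)) = 1.29048 rad → d = 6371·c ≈ 8221.63 km.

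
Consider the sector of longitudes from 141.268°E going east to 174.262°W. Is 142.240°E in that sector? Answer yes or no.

Band width going east from +141.268° to -174.262°: ((-174.262 − 141.268) mod 360) = 44.470°.
Offset of +142.240° east of the west edge: ((142.240 − 141.268) mod 360) = 0.972°.
0.972° ≤ 44.470° ⇒ inside.

Yes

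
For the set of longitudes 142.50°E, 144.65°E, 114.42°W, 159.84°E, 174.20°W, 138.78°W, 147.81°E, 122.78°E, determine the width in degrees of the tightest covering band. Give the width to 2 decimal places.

Sort the longitudes: -174.20°, -138.78°, -114.42°, +122.78°, +142.50°, +144.65°, +147.81°, +159.84°.
Eastward gaps between consecutive values (wrapping around): 35.42°, 24.36°, 237.20°, 19.72°, 2.15°, 3.16°, 12.03°, 25.96°.
Largest gap = 237.20° ⇒ minimal covering band is its complement: 360° − 237.20° = 122.80°.
Band runs from +122.78° eastward to -114.42°, crossing the antimeridian.

122.80°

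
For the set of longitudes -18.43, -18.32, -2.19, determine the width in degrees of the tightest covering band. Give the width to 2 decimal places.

Sort the longitudes: -18.43°, -18.32°, -2.19°.
Eastward gaps between consecutive values (wrapping around): 0.11°, 16.13°, 343.76°.
Largest gap = 343.76° ⇒ minimal covering band is its complement: 360° − 343.76° = 16.24°.
Band runs from -18.43° eastward to -2.19°.

16.24°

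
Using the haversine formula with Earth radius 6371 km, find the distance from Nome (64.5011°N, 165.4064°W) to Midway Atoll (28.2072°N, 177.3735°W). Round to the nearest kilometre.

4124 km

Δλ = -177.3735 − -165.4064 = -11.9671°.
Δφ = 28.2072 − 64.5011 = -36.2939°.
a = sin²(Δφ/2) + cos φ₁ · cos φ₂ · sin²(Δλ/2) = 0.101127.
c = 2·atan2(√a, √(1−a)) = 0.64725 rad → d = 6371·c ≈ 4123.62 km.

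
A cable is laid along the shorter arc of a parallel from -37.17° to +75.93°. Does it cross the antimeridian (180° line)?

Signed shortest Δλ = ((75.93 − -37.17 + 180) mod 360) − 180 = 113.1°.
Going east by 113.1° from -37.17° reaches +75.93° without touching 180°.

No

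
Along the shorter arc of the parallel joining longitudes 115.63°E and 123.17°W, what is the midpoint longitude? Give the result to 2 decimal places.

176.23°E

Signed shortest Δλ from +115.63° to -123.17° is +121.20°.
Midpoint longitude = +115.63° + (+121.20°)/2 = +115.63° + 60.60° = +176.23°.
(The naïve average (+115.63 + -123.17)/2 = -3.77° is on the wrong side of the globe.)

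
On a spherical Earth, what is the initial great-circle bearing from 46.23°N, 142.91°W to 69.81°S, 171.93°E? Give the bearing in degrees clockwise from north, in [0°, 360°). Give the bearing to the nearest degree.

Δλ = 171.93 − -142.91 = 314.84°; wrapped into (−180°, 180°]: -45.16°.
θ = atan2( sin Δλ · cos φ₂ , cos φ₁ · sin φ₂ − sin φ₁ · cos φ₂ · cos Δλ )
  = atan2(-0.24473, -0.82500) = -163.478° → normalised to [0°, 360°): 196.522°.

197°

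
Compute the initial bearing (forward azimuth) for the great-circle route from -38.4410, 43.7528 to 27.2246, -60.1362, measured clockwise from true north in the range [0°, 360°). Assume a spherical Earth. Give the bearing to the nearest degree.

285°

Δλ = -60.1362 − 43.7528 = -103.8890°.
θ = atan2( sin Δλ · cos φ₂ , cos φ₁ · sin φ₂ − sin φ₁ · cos φ₂ · cos Δλ )
  = atan2(-0.86322, 0.22562) = -75.352° → normalised to [0°, 360°): 284.648°.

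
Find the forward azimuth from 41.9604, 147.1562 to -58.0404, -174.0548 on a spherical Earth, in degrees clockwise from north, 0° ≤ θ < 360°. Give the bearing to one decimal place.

159.9°

Δλ = -174.0548 − 147.1562 = -321.2110°; wrapped into (−180°, 180°]: 38.7890°.
θ = atan2( sin Δλ · cos φ₂ , cos φ₁ · sin φ₂ − sin φ₁ · cos φ₂ · cos Δλ )
  = atan2(0.33160, -0.90675) = 159.913° → normalised to [0°, 360°): 159.913°.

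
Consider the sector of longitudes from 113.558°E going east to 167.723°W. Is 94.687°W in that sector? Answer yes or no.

Band width going east from +113.558° to -167.723°: ((-167.723 − 113.558) mod 360) = 78.719°.
Offset of -94.687° east of the west edge: ((-94.687 − 113.558) mod 360) = 151.755°.
151.755° > 78.719° ⇒ outside.

No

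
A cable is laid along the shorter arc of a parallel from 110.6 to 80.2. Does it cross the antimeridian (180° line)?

Signed shortest Δλ = ((80.2 − 110.6 + 180) mod 360) − 180 = -30.4°.
Going west by 30.4° from +110.6° reaches +80.2° without touching 180°.

No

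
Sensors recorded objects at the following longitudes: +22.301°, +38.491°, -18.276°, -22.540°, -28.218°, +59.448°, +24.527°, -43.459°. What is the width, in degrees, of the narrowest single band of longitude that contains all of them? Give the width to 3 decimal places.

Sort the longitudes: -43.459°, -28.218°, -22.540°, -18.276°, +22.301°, +24.527°, +38.491°, +59.448°.
Eastward gaps between consecutive values (wrapping around): 15.241°, 5.678°, 4.264°, 40.577°, 2.226°, 13.964°, 20.957°, 257.093°.
Largest gap = 257.093° ⇒ minimal covering band is its complement: 360° − 257.093° = 102.907°.
Band runs from -43.459° eastward to +59.448°.

102.907°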